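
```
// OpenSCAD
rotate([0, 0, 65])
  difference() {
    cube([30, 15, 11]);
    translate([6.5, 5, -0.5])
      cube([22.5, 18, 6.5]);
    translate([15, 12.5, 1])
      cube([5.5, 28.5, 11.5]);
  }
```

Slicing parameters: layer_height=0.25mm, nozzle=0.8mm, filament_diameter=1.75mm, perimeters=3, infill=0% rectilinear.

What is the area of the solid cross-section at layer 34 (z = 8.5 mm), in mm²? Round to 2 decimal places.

At z = 8.5 mm: the 30×15 cube contributes its full rectangle (area 450.00 mm²); the cube at (6.5, 5) does not reach this height (z outside [-0.5, 6]); the 5.5×28.5 cube at (15, 12.5) contributes its full rectangle (area 156.75 mm²); After the difference (first − rest): starting from the 30×15 cube (450.00 mm²), the 5.5×28.5 cube at (15, 12.5) partially overlaps it — only the 13.75 mm² overlap (of its 156.75 mm²) is removed, clipping the outline — area = 436.25 mm²; (rotated 65° about Z; rotation is an isometry so areas/perimeters/island counts are preserved). Overall, the cross-section is a single solid region. Net area = 436.25 mm².

436.25 mm²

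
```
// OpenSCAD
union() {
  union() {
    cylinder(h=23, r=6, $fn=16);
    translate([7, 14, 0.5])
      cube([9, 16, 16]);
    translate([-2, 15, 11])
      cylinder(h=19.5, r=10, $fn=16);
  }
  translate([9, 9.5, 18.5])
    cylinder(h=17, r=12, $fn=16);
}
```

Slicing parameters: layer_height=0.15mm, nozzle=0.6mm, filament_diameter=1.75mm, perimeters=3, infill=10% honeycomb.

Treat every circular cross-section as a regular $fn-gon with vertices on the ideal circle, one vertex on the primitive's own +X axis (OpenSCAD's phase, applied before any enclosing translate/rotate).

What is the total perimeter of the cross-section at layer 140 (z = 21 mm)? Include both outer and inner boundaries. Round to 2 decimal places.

At z = 21 mm: the r=6 cylinder contributes a regular 16-gon of circumradius 6 (perimeter = 2·16·6.000·sin(180°/16) = 37.46 mm); the cube at (7, 14) is not intersected at this z (z outside [0.5, 16.5]); the cylinder at (-2, 15): section is a regular 16-gon, circumradius r=10 (perimeter = 2·16·10.000·sin(180°/16) = 62.43 mm); Combining (union): the regions partially overlap (shared area 1.96 mm²), so the edge portions inside another operand are dropped and the merged outline is re-measured after clipping — boundary = 90.88 mm; the cylinder at (9, 9.5): section is a regular 16-gon, circumradius r=12 (perimeter = 2·16·12.000·sin(180°/16) = 74.91 mm); Merging all regions: the regions partially overlap (shared area 151.23 mm²), so the edge portions inside another operand are dropped and the merged outline is re-measured after clipping — boundary = 106.88 mm. Overall, the cross-section is a single solid region. Total boundary length (outer) = 106.88 mm.

106.88 mm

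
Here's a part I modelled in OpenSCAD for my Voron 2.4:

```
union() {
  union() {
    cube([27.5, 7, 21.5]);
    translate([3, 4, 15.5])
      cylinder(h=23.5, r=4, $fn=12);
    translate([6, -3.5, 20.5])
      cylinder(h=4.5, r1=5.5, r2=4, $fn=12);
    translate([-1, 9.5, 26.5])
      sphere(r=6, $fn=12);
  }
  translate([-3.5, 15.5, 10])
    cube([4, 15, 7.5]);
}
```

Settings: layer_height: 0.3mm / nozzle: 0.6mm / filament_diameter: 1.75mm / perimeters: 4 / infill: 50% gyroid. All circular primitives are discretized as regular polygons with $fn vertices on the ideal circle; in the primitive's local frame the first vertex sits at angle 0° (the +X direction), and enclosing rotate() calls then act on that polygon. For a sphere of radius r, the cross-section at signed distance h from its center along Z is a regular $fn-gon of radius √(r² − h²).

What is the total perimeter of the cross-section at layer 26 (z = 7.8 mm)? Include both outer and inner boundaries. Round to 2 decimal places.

At z = 7.8 mm: the 27.5×7 cube contributes its full rectangle (perimeter 69.00 mm); the cylinder at (3, 4) is absent (z outside [15.5, 39]); the cone at (6, -3.5) does not reach this height (z outside [20.5, 25]); the sphere at (-1, 9.5) is absent (|z−center|=18.700 > r=6); Merging all regions: only the 27.5×7 cube is present, so the union is just that shape — boundary = 69.00 mm; the cube at (-3.5, 15.5) is absent (z outside [10, 17.5]); Merging all regions: only that combined region is present, so the union is just that shape — boundary = 69.00 mm. Overall, the cross-section is a single solid region. Total boundary length (outer) = 69.00 mm.

69.00 mm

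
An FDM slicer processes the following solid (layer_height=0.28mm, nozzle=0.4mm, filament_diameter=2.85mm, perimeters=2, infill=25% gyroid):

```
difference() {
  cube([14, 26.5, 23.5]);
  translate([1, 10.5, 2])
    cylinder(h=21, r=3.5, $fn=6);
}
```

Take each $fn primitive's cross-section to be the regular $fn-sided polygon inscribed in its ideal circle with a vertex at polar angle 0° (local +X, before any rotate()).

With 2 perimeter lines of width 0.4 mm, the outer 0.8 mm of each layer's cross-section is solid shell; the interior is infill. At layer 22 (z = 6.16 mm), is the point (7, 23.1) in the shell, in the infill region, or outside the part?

At z = 6.16 mm: the 14×26.5 cube contributes its full rectangle; the cylinder at (1, 10.5): section is a regular 6-gon, circumradius r=3.5; Subtracting the remaining from the first: starting from the 14×26.5 cube, the r=3.5 cylinder at (1, 10.5) partially overlaps it — only the 21.98 mm² overlap (of its 31.83 mm²) is removed, clipping the outline — 1 connected region. Overall, the cross-section is a single solid region. The nearest boundary edge runs (0.00, 26.50)→(14.00, 26.50); distance from the point to it = 3.40 mm. The point is inside the cross-section and 3.40 mm from the nearest boundary — more than the 0.8 mm shell width (2 × 0.4), so it's in the infill interior.

infill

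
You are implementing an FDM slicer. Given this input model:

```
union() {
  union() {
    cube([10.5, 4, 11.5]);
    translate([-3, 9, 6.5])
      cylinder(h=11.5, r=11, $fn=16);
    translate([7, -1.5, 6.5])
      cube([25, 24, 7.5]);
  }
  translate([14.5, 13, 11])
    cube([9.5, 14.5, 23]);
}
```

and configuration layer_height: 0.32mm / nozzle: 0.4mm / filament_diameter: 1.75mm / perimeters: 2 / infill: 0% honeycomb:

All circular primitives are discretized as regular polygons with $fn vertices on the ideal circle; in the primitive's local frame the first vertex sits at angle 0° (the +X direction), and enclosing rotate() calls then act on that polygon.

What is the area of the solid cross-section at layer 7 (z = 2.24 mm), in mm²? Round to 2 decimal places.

42.00 mm²

At z = 2.24 mm: the 10.5×4 cube contributes its full rectangle (area 42.00 mm²); the cylinder at (-3, 9) is absent (z outside [6.5, 18]); the cube at (7, -1.5) is absent (z outside [6.5, 14]); Merging all regions: only the 10.5×4 cube is present, so the union is just that shape — area = 42.00 mm²; the cube at (14.5, 13) is absent (z outside [11, 34]); Combining (union): only the result so far is present, so the union is just that shape — area = 42.00 mm². Overall, the cross-section is a single solid region. Net area = 42.00 mm².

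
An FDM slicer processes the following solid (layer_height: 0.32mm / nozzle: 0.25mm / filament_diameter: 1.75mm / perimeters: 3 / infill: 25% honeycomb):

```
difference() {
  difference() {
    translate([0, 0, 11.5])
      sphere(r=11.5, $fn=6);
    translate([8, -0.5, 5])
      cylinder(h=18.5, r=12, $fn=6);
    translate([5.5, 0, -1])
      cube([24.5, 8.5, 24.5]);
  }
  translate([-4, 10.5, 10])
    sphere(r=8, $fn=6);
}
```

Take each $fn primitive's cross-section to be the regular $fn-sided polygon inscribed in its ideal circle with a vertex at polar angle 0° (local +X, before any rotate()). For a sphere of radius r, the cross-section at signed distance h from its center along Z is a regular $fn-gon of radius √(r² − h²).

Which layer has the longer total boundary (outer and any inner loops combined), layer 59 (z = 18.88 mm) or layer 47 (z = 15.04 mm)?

layer 47 (z = 15.04 mm)

Layer 59 (z = 18.88): the r=11.5 sphere slices to a regular 6-gon of circumradius 8.820 (√(r²−h²) with h=7.38 from center) (perimeter = 2·6·8.820·sin(180°/6) = 52.92 mm); the r=12 cylinder at (8, -0.5) gives a regular 6-gon of circumradius 12 (constant along its height) (perimeter = 2·6·12.000·sin(180°/6) = 72.00 mm); the cube at (5.5, 0) (footprint 24.5×8.5) is included at this height (perimeter 66.00 mm); Subtracting the remaining from the first: starting from the r=11.5 sphere, the r=12 cylinder at (8, -0.5) partially overlaps it — only the 128.32 mm² overlap (of its 374.12 mm²) is removed, clipping the outline; the 24.5×8.5 cube at (5.5, 0) misses the remaining region (no effect) — boundary = 44.92 mm; the sphere at (-4, 10.5) is absent (|z−center|=8.880 > r=8); Taking the first minus the rest: none of the subtracted shapes is present at this height, so the result so far is unchanged — boundary = 44.92 mm. So its perimeter = 44.92 mm. Layer 47 (z = 15.04): the r=11.5 sphere contributes a regular 6-gon of circumradius √(11.5²−3.54²) = 10.942 (perimeter = 2·6·10.942·sin(180°/6) = 65.65 mm); the r=12 cylinder at (8, -0.5) contributes a regular 6-gon of circumradius 12 (perimeter = 2·6·12.000·sin(180°/6) = 72.00 mm); the 24.5×8.5 cube at (5.5, 0) contributes its full rectangle (perimeter 66.00 mm); Subtracting the remaining from the first: starting from the r=11.5 sphere, the r=12 cylinder at (8, -0.5) partially overlaps it — only the 179.34 mm² overlap (of its 374.12 mm²) is removed, clipping the outline; the 24.5×8.5 cube at (5.5, 0) misses the remaining region (no effect) — boundary = 57.65 mm; the r=8 sphere at (-4, 10.5) contributes a regular 6-gon of circumradius √(8²−5.04²) = 6.213 (perimeter = 2·6·6.213·sin(180°/6) = 37.28 mm); Taking the first minus the rest: starting from the result so far, the r=8 sphere at (-4, 10.5) partially overlaps it — only the 30.56 mm² overlap (of its 100.28 mm²) is removed, clipping the outline — boundary = 58.53 mm. So its perimeter = 58.53 mm. Layer 47 is larger (58.53 vs 44.92 mm).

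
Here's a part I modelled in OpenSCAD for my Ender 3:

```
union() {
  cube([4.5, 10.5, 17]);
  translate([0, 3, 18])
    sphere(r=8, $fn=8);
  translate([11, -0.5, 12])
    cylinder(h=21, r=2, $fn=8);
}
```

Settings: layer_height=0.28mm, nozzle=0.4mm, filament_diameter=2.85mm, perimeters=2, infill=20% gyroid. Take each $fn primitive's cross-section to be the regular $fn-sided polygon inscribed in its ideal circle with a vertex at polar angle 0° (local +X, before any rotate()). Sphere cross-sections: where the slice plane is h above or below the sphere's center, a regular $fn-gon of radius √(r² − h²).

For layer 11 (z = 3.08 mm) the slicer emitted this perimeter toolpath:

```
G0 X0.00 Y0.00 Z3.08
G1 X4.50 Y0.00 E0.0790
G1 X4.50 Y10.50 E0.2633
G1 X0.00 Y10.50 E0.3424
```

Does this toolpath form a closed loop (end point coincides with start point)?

Start point (G0): (0.00, 0.00). End point (last G1): the path does not return to the start — open.

no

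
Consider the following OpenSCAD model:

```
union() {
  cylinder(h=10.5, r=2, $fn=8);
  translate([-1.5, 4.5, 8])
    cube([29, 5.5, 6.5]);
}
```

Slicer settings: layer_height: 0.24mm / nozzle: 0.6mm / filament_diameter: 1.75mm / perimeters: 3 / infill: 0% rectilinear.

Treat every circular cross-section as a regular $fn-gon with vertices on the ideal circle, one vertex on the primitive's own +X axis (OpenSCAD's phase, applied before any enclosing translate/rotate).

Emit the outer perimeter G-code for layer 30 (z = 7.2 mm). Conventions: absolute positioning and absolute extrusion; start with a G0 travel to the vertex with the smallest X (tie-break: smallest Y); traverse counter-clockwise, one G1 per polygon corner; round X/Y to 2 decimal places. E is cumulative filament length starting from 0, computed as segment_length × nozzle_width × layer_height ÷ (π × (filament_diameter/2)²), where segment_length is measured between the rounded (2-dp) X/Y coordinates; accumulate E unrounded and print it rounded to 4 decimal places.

G0 X-2.00 Y0.00 Z7.20
G1 X-1.41 Y-1.41 E0.0915
G1 X0.00 Y-2.00 E0.1830
G1 X1.41 Y-1.41 E0.2745
G1 X2.00 Y0.00 E0.3660
G1 X1.41 Y1.41 E0.4575
G1 X0.00 Y2.00 E0.5490
G1 X-1.41 Y1.41 E0.6405
G1 X-2.00 Y0.00 E0.7321

At z = 7.2 mm: the cylinder: section is a regular 8-gon, circumradius r=2; the cube at (-1.5, 4.5) does not reach this height (z outside [8, 14.5]); Combining (union): only the r=2 cylinder is present, so the union is just that shape — 1 connected region. The outline is a single polygon with 8 vertices. Extrusion per mm of travel: 0.6 × 0.24 / (π × 0.875²) = 0.059868. Accumulating E over each segment gives final E = 0.7321.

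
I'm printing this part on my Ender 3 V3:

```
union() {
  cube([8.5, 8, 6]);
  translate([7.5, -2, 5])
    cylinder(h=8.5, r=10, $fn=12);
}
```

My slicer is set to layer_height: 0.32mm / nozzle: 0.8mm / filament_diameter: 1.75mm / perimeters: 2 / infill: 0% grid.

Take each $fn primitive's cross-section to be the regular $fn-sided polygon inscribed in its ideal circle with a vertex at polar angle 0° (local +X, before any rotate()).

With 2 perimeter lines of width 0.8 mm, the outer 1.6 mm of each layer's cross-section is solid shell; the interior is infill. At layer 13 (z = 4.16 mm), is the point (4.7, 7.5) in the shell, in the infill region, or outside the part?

shell

At z = 4.16 mm: the cube is present — its section is the full 8.5×8 rectangle; the cylinder at (7.5, -2) is absent (z outside [5, 13.5]); Merging all regions: only the 8.5×8 cube is present, so the union is just that shape — 1 connected region. Overall, the cross-section is a single solid region. The nearest boundary edge runs (8.50, 8.00)→(0.00, 8.00); distance from the point to it = 0.50 mm. The point is inside the cross-section, 0.50 mm from the nearest boundary — within the 1.6 mm shell band (2 × 0.8).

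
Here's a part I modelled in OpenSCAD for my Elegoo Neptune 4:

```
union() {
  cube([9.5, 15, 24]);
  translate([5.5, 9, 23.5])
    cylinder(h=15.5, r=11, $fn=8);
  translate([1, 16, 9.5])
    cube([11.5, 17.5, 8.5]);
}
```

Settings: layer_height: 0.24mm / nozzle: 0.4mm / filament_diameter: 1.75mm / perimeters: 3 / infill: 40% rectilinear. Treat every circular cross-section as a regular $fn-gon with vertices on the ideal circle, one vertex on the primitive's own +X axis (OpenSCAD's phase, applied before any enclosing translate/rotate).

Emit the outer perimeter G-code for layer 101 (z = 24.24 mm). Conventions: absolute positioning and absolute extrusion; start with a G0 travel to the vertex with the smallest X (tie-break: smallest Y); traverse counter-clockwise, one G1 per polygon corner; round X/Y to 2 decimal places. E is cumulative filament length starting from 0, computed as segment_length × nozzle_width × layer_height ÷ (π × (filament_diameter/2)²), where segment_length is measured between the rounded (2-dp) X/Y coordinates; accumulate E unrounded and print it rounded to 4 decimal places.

G0 X-5.50 Y9.00 Z24.24
G1 X-2.28 Y1.22 E0.3361
G1 X5.50 Y-2.00 E0.6721
G1 X13.28 Y1.22 E1.0082
G1 X16.50 Y9.00 E1.3442
G1 X13.28 Y16.78 E1.6803
G1 X5.50 Y20.00 E2.0164
G1 X-2.28 Y16.78 E2.3524
G1 X-5.50 Y9.00 E2.6885

At z = 24.24 mm: the cube does not reach this height (z outside [0, 24]); the cylinder at (5.5, 9): section is a regular 8-gon, circumradius r=11; the cube at (1, 16) is absent (z outside [9.5, 18]); Merging all regions: only the r=11 cylinder at (5.5, 9) is present, so the union is just that shape — 1 connected region. The outline is a single polygon with 8 vertices. Extrusion per mm of travel: 0.4 × 0.24 / (π × 0.875²) = 0.039912. Accumulating E over each segment gives final E = 2.6885.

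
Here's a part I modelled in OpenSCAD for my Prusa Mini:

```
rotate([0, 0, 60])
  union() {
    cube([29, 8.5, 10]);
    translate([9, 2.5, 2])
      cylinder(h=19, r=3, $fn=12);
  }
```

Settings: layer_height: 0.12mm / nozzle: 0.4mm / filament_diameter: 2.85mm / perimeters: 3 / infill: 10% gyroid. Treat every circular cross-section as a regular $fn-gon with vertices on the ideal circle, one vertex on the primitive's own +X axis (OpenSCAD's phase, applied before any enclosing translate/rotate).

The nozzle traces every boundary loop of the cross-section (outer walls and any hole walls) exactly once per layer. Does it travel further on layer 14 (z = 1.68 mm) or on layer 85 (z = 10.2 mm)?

Layer 14 (z = 1.68): the 29×8.5 cube contributes its full rectangle (perimeter 75.00 mm); the cylinder at (9, 2.5) is absent (z outside [2, 21]); Merging all regions: only the 29×8.5 cube is present, so the union is just that shape — boundary = 75.00 mm; (rotated 60° about Z; rotation is an isometry so areas/perimeters/island counts are preserved). So its perimeter = 75.00 mm. Layer 85 (z = 10.2): the cube does not reach this height (z outside [0, 10]); the r=3 cylinder at (9, 2.5) contributes a regular 12-gon of circumradius 3 (perimeter = 2·12·3.000·sin(180°/12) = 18.63 mm); Combining (union): only the r=3 cylinder at (9, 2.5) is present, so the union is just that shape — boundary = 18.63 mm; (rotated 60° about Z; rotation is an isometry so areas/perimeters/island counts are preserved). So its perimeter = 18.63 mm. Layer 14 is larger (75.00 vs 18.63 mm).

layer 14 (z = 1.68 mm)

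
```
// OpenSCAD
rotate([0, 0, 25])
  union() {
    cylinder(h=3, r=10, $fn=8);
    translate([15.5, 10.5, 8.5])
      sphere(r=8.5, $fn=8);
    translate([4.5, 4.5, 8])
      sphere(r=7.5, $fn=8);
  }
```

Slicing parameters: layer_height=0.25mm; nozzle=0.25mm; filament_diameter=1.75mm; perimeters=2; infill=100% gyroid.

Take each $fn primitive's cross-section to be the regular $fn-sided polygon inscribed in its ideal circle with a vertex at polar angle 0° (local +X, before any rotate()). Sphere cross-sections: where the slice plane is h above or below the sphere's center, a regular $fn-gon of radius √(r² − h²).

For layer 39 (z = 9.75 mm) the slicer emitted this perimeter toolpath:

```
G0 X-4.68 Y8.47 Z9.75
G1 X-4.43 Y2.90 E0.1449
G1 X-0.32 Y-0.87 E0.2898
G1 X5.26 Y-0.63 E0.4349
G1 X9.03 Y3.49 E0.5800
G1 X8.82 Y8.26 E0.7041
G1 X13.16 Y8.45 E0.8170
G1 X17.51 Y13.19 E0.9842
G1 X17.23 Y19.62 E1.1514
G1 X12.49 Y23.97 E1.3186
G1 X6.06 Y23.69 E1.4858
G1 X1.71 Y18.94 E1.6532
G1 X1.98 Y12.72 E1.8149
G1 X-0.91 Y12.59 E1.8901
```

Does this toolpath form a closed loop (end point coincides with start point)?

Start point (G0): (-4.68, 8.47). End point (last G1): the path does not return to the start — open.

no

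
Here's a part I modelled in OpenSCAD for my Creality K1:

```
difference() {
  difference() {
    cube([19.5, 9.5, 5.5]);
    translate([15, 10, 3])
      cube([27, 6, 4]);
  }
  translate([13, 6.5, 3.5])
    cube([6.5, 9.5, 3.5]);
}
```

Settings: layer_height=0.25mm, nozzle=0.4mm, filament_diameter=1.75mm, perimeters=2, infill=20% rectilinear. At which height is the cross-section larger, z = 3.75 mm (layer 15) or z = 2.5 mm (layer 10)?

layer 10 (z = 2.5 mm)

Layer 15 (z = 3.75): the cube is present — its section is the full 19.5×9.5 rectangle (area 185.25 mm²); the cube at (15, 10) is present — its section is the full 27×6 rectangle (area 162.00 mm²); After the difference (first − rest): starting from the 19.5×9.5 cube (185.25 mm²), the 27×6 cube at (15, 10) misses the remaining region (no effect) — area = 185.25 mm²; the 6.5×9.5 cube at (13, 6.5) contributes its full rectangle (area 61.75 mm²); After the difference (first − rest): starting from the result so far (185.25 mm²), the 6.5×9.5 cube at (13, 6.5) partially overlaps it — only the 19.50 mm² overlap (of its 61.75 mm²) is removed, clipping the outline — area = 165.75 mm². So its area = 165.75 mm². Layer 10 (z = 2.5): the 19.5×9.5 cube contributes its full rectangle (area 185.25 mm²); the cube at (15, 10) is absent (z outside [3, 7]); After the difference (first − rest): none of the subtracted shapes is present at this height, so the 19.5×9.5 cube is unchanged — area = 185.25 mm²; the cube at (13, 6.5) does not reach this height (z outside [3.5, 7]); After the difference (first − rest): none of the subtracted shapes is present at this height, so that combined region is unchanged — area = 185.25 mm². So its area = 185.25 mm². Layer 10 is larger (185.25 vs 165.75 mm²).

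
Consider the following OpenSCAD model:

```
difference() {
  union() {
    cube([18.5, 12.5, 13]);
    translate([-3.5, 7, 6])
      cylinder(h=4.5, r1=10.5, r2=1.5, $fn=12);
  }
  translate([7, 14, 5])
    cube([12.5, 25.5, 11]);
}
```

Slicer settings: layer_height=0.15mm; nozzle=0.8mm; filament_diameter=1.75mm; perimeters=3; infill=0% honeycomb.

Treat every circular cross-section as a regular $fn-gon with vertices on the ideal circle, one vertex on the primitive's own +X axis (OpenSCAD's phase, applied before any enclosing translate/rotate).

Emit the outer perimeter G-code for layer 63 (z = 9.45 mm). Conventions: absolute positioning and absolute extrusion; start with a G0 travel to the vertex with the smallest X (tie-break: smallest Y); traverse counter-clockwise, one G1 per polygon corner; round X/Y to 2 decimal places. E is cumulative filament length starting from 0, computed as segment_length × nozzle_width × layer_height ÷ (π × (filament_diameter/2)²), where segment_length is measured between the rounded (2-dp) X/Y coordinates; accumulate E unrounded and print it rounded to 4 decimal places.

At z = 9.45 mm: the cube is present — its section is the full 18.5×12.5 rectangle; the cone at (-3.5, 7): at t=0.767 of its height the radius interpolates to r₁+(r₂−r₁)t = 3.600, giving a regular 12-gon of that circumradius; Combining (union): the regions partially overlap (shared area 0.04 mm²), so overlapping operands fuse into one piece — 1 connected region; the cube at (7, 14) is present — its section is the full 12.5×25.5 rectangle; Subtracting the remaining from the first: starting from that combined region, the 12.5×25.5 cube at (7, 14) misses the remaining region (no effect) — 1 connected region. The outline is a single polygon with 17 vertices. Extrusion per mm of travel: 0.8 × 0.15 / (π × 0.875²) = 0.049890. Accumulating E over each segment gives final E = 4.1341.

G0 X-7.10 Y7.00 Z9.45
G1 X-6.62 Y5.20 E0.0929
G1 X-5.30 Y3.88 E0.1861
G1 X-3.50 Y3.40 E0.2790
G1 X-1.70 Y3.88 E0.3720
G1 X-0.38 Y5.20 E0.4651
G1 X0.00 Y6.63 E0.5389
G1 X0.00 Y0.00 E0.8697
G1 X18.50 Y0.00 E1.7926
G1 X18.50 Y12.50 E2.4163
G1 X0.00 Y12.50 E3.3392
G1 X0.00 Y7.37 E3.5952
G1 X-0.38 Y8.80 E3.6690
G1 X-1.70 Y10.12 E3.7621
G1 X-3.50 Y10.60 E3.8551
G1 X-5.30 Y10.12 E3.9480
G1 X-6.62 Y8.80 E4.0411
G1 X-7.10 Y7.00 E4.1341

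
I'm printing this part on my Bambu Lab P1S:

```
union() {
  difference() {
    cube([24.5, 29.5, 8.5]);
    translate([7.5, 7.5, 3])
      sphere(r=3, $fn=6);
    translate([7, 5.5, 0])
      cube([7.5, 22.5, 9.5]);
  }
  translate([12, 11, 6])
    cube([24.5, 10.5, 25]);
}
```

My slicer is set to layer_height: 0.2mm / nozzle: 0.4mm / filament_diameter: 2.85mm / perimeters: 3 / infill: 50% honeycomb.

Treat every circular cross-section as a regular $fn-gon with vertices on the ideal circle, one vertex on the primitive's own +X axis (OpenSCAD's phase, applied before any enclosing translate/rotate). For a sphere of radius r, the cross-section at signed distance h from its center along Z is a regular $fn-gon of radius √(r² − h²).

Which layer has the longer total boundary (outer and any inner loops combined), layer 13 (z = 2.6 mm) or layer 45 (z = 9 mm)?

layer 13 (z = 2.6 mm)

Layer 13 (z = 2.6): the 24.5×29.5 cube contributes its full rectangle (perimeter 108.00 mm); the r=3 sphere at (7.5, 7.5) contributes a regular 6-gon of circumradius √(3²−0.4²) = 2.973 (perimeter = 2·6·2.973·sin(180°/6) = 17.84 mm); the cube at (7, 5.5) (footprint 7.5×22.5) is included at this height (perimeter 60.00 mm); Taking the first minus the rest: starting from the 24.5×29.5 cube, the r=3 sphere at (7.5, 7.5) lies wholly inside it (removes its full 22.97 mm² and its 17.84 mm outline becomes a hole wall); the 7.5×22.5 cube at (7, 5.5) partially overlaps it — only the 155.93 mm² overlap (of its 168.75 mm²) is removed, clipping the outline — boundary (outer + 1 inner loop) = 171.68 mm; the cube at (12, 11) is absent (z outside [6, 31]); Taking the union: only the result so far is present, so the union is just that shape — boundary (outer + 1 inner loop) = 171.68 mm. So its perimeter = 171.68 mm. Layer 45 (z = 9): the cube does not reach this height (z outside [0, 8.5]); the sphere at (7.5, 7.5) does not reach this height (|z−center|=6.000 > r=3); the cube at (7, 5.5) (footprint 7.5×22.5) is included at this height (perimeter 60.00 mm); Subtracting the remaining from the first: the first operand is absent here, so nothing remains; the cube at (12, 11) is present — its section is the full 24.5×10.5 rectangle (perimeter 70.00 mm); Merging all regions: only the 24.5×10.5 cube at (12, 11) is present, so the union is just that shape — boundary = 70.00 mm. So its perimeter = 70.00 mm. Layer 13 is larger (171.68 vs 70.00 mm).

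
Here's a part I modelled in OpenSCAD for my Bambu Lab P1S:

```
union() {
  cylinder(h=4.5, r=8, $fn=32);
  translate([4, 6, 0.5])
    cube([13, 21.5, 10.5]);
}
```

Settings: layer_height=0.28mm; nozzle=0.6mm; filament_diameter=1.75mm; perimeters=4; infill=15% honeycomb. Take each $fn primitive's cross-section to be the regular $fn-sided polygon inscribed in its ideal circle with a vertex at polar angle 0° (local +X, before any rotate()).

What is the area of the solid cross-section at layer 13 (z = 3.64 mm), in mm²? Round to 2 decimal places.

At z = 3.64 mm: the r=8 cylinder contributes a regular 32-gon of circumradius 8 (area = (32/2)·8.000²·sin(360°/32) = 199.77 mm²); the cube at (4, 6) is present — its section is the full 13×21.5 rectangle (area 279.50 mm²); Taking the union: the regions partially overlap — summed areas 479.27 mm² minus the doubly-counted overlap 0.60 mm² gives 478.67 mm² — area = 478.67 mm². Overall, the cross-section is a single solid region. Net area = 478.67 mm².

478.67 mm²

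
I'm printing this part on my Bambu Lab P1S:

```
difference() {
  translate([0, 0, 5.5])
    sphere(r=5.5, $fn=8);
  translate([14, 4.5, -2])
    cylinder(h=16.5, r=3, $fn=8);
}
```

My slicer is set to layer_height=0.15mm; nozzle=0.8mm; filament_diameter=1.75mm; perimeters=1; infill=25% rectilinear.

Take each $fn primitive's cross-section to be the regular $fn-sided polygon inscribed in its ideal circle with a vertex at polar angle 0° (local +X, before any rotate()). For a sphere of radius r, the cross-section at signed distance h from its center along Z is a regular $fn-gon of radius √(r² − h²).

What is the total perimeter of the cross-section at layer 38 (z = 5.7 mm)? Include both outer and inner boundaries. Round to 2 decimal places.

33.65 mm

At z = 5.7 mm: the r=5.5 sphere contributes a regular 8-gon of circumradius √(5.5²−0.2²) = 5.496 (perimeter = 2·8·5.496·sin(180°/8) = 33.65 mm); the cylinder at (14, 4.5): section is a regular 8-gon, circumradius r=3 (perimeter = 2·8·3.000·sin(180°/8) = 18.37 mm); Taking the first minus the rest: starting from the r=5.5 sphere, the r=3 cylinder at (14, 4.5) misses the remaining region (no effect) — boundary = 33.65 mm. Overall, the cross-section is a single solid region. Total boundary length (outer) = 33.65 mm.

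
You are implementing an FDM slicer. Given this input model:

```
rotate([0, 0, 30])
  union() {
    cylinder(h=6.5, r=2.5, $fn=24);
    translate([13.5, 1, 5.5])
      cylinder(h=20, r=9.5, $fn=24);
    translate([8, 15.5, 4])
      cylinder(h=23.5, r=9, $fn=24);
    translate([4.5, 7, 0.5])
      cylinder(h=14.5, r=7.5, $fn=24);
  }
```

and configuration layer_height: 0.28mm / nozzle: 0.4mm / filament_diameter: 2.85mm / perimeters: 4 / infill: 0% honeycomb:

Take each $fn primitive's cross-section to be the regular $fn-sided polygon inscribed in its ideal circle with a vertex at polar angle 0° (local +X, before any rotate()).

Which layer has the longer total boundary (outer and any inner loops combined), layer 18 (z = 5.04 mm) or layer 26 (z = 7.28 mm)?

layer 26 (z = 7.28 mm)

Layer 18 (z = 5.04): the r=2.5 cylinder gives a regular 24-gon of circumradius 2.5 (constant along its height) (perimeter = 2·24·2.500·sin(180°/24) = 15.66 mm); the cylinder at (13.5, 1) is not intersected at this z (z outside [5.5, 25.5]); the r=9 cylinder at (8, 15.5) gives a regular 24-gon of circumradius 9 (constant along its height) (perimeter = 2·24·9.000·sin(180°/24) = 56.39 mm); the r=7.5 cylinder at (4.5, 7) contributes a regular 24-gon of circumradius 7.5 (perimeter = 2·24·7.500·sin(180°/24) = 46.99 mm); Merging all regions: the regions partially overlap (shared area 73.27 mm²), so the edge portions inside another operand are dropped and the merged outline is re-measured after clipping — boundary = 77.34 mm; (whole slice rotated 30° about Z — lengths, areas and connectivity unchanged). So its perimeter = 77.34 mm. Layer 26 (z = 7.28): the cylinder does not reach this height (z outside [0, 6.5]); the r=9.5 cylinder at (13.5, 1) gives a regular 24-gon of circumradius 9.5 (constant along its height) (perimeter = 2·24·9.500·sin(180°/24) = 59.52 mm); the r=9 cylinder at (8, 15.5) gives a regular 24-gon of circumradius 9 (constant along its height) (perimeter = 2·24·9.000·sin(180°/24) = 56.39 mm); the r=7.5 cylinder at (4.5, 7) contributes a regular 24-gon of circumradius 7.5 (perimeter = 2·24·7.500·sin(180°/24) = 46.99 mm); Combining (union): the regions partially overlap (shared area 129.20 mm²), so the edge portions inside another operand are dropped and the merged outline is re-measured after clipping — boundary = 95.98 mm; (rotated 30° about Z; rotation is an isometry so areas/perimeters/island counts are preserved). So its perimeter = 95.98 mm. Layer 26 is larger (95.98 vs 77.34 mm).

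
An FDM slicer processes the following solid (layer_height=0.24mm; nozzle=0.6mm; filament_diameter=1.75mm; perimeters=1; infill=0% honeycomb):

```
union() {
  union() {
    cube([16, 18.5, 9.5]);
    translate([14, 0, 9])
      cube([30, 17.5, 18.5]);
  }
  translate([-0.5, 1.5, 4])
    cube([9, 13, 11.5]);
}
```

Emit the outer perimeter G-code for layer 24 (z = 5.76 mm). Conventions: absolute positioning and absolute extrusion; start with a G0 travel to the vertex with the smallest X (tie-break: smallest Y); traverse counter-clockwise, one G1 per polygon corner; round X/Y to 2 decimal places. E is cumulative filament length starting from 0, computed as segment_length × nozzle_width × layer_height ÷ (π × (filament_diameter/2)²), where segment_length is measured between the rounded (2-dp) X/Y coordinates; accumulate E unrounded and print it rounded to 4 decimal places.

G0 X-0.50 Y1.50 Z5.76
G1 X0.00 Y1.50 E0.0299
G1 X0.00 Y0.00 E0.1197
G1 X16.00 Y0.00 E1.0776
G1 X16.00 Y18.50 E2.1852
G1 X0.00 Y18.50 E3.1431
G1 X0.00 Y14.50 E3.3826
G1 X-0.50 Y14.50 E3.4125
G1 X-0.50 Y1.50 E4.1908

At z = 5.76 mm: the cube is present — its section is the full 16×18.5 rectangle; the cube at (14, 0) does not reach this height (z outside [9, 27.5]); Combining (union): only the 16×18.5 cube is present, so the union is just that shape — 1 connected region; the cube at (-0.5, 1.5) (footprint 9×13) is included at this height; Merging all regions: the regions partially overlap (shared area 110.50 mm²), so overlapping operands fuse into one piece — 1 connected region. The outline is a single polygon with 8 vertices. Extrusion per mm of travel: 0.6 × 0.24 / (π × 0.875²) = 0.059868. Accumulating E over each segment gives final E = 4.1908.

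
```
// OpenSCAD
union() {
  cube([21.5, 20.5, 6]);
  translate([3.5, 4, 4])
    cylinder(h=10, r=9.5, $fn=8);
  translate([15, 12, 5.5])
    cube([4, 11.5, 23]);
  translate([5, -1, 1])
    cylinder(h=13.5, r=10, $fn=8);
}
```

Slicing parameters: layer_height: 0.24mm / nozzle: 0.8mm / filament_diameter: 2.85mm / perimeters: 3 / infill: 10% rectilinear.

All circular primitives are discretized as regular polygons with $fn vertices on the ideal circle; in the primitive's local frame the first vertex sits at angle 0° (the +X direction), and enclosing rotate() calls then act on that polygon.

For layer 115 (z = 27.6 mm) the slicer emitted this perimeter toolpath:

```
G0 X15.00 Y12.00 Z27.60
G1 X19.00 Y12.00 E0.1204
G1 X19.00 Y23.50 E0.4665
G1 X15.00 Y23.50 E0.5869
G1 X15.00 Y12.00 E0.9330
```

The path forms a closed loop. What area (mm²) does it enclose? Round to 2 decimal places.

46.00 mm²

Apply the shoelace formula to the sequence of (X, Y) vertices; enclosed area = 46.00 mm².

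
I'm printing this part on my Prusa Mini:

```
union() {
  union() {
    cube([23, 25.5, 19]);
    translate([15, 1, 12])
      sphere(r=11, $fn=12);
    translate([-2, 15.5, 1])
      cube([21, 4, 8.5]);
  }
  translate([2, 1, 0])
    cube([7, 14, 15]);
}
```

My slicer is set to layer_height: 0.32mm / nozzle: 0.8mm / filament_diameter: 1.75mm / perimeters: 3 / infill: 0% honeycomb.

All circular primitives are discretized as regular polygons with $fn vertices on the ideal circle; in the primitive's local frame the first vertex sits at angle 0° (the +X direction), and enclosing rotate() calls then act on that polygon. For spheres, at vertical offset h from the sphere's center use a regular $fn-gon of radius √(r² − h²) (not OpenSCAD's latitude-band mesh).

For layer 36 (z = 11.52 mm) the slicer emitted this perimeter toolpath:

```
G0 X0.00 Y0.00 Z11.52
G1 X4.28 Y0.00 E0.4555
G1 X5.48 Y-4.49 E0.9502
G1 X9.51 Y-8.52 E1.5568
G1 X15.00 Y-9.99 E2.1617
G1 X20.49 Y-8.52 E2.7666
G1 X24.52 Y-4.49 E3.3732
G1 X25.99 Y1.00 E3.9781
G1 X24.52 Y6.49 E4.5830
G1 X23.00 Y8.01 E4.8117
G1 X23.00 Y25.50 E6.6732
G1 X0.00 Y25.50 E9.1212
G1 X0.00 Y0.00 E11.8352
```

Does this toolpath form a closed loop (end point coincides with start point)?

yes

Start point (G0): (0.00, 0.00). End point (last G1): the path returns to the start — closed.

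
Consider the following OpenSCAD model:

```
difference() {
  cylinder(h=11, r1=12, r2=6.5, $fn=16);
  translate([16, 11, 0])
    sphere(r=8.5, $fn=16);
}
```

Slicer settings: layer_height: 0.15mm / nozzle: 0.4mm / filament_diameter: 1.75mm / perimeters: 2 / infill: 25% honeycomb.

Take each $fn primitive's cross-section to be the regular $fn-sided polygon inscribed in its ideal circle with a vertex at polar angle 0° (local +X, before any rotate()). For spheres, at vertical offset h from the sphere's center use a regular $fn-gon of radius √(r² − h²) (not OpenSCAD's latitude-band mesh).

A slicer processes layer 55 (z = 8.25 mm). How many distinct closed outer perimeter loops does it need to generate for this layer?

1

At z = 8.25 mm: the cone (r1=12→r2=6.5) has section circumradius 7.875 here — a regular 16-gon; the sphere at (16, 11): section is a regular 16-gon, circumradius = √(r²−h²) = √(8.5²−8.25²) = 2.046; Subtracting the remaining from the first: starting from the cone, the r=8.5 sphere at (16, 11) misses the remaining region (no effect) — 1 connected region. The result has 1 disconnected region.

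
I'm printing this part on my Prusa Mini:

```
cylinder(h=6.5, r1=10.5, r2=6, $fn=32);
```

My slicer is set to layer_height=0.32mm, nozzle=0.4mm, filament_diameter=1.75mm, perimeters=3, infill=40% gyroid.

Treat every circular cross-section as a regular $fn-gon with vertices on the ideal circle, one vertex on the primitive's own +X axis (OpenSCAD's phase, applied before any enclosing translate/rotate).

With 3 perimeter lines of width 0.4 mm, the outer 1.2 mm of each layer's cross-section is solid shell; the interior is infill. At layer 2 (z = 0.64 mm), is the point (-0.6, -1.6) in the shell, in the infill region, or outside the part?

At z = 0.64 mm: the cone contributes a regular 32-gon of circumradius 10.057 (interpolated between r1=10.5 and r2=6 at t=0.098). Overall, the cross-section is a single solid region. The nearest boundary edge runs (-3.85, -9.29)→(-1.96, -9.86); distance from the point to it = 8.30 mm. The point is inside the cross-section and 8.30 mm from the nearest boundary — more than the 1.2 mm shell width (3 × 0.4), so it's in the infill interior.

infill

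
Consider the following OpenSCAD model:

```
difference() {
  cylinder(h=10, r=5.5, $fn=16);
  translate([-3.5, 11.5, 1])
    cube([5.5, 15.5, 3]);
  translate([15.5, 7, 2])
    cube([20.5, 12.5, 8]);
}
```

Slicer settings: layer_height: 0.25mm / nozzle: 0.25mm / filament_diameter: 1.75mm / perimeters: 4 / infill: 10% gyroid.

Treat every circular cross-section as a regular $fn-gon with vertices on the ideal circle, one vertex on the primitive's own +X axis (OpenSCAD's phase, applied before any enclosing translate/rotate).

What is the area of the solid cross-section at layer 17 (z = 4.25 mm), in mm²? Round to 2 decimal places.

At z = 4.25 mm: the r=5.5 cylinder gives a regular 16-gon of circumradius 5.5 (constant along its height) (area = (16/2)·5.500²·sin(360°/16) = 92.61 mm²); the cube at (-3.5, 11.5) is absent (z outside [1, 4]); the cube at (15.5, 7) is present — its section is the full 20.5×12.5 rectangle (area 256.25 mm²); After the difference (first − rest): starting from the r=5.5 cylinder (92.61 mm²), the 20.5×12.5 cube at (15.5, 7) misses the remaining region (no effect) — area = 92.61 mm². Overall, the cross-section is a single solid region. Net area = 92.61 mm².

92.61 mm²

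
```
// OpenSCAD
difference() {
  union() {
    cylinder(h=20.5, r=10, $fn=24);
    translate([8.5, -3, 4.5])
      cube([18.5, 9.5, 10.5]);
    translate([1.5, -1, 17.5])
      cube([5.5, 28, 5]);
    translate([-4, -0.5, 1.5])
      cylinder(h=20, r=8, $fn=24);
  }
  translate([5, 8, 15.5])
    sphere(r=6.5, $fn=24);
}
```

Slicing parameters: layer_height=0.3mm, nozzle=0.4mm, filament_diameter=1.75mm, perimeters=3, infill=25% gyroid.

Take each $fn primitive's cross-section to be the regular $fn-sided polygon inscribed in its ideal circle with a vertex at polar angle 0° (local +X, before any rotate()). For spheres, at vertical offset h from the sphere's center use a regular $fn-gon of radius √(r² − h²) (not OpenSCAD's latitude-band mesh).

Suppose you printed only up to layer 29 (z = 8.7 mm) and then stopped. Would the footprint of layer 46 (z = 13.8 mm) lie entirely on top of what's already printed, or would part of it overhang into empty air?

entirely on top

Compare the two slices. At z = 8.7: the cylinder: section is a regular 24-gon, circumradius r=10 (area = (24/2)·10.000²·sin(360°/24) = 310.58 mm²); the cube at (8.5, -3) is present — its section is the full 18.5×9.5 rectangle (area 175.75 mm²); the cube at (1.5, -1) is not intersected at this z (z outside [17.5, 22.5]); the cylinder at (-4, -0.5): section is a regular 24-gon, circumradius r=8 (area = (24/2)·8.000²·sin(360°/24) = 198.77 mm²); Taking the union: the regions partially overlap — summed areas 685.11 mm² minus the doubly-counted overlap 182.86 mm² gives 502.25 mm² — area = 502.25 mm²; the sphere at (5, 8) is absent (|z−center|=6.800 > r=6.5); Subtracting the remaining from the first: none of the subtracted shapes is present at this height, so the result so far is unchanged — area = 502.25 mm². At z = 13.8: the r=10 cylinder gives a regular 24-gon of circumradius 10 (constant along its height) (area = (24/2)·10.000²·sin(360°/24) = 310.58 mm²); the cube at (8.5, -3) (footprint 18.5×9.5) is included at this height (area 175.75 mm²); the cube at (1.5, -1) does not reach this height (z outside [17.5, 22.5]); the cylinder at (-4, -0.5): section is a regular 24-gon, circumradius r=8 (area = (24/2)·8.000²·sin(360°/24) = 198.77 mm²); Combining (union): the regions partially overlap — summed areas 685.11 mm² minus the doubly-counted overlap 182.86 mm² gives 502.25 mm² — area = 502.25 mm²; the r=6.5 sphere at (5, 8) slices to a regular 24-gon of circumradius 6.274 (√(r²−h²) with h=1.7 from center) (area = (24/2)·6.274²·sin(360°/24) = 122.25 mm²); After the difference (first − rest): starting from the result so far (502.25 mm²), the r=6.5 sphere at (5, 8) partially overlaps it — only the 63.91 mm² overlap (of its 122.25 mm²) is removed, clipping the outline — area = 438.34 mm². Checking containment: the cross-section at z = 13.8 is a subset of the cross-section at z = 8.7.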